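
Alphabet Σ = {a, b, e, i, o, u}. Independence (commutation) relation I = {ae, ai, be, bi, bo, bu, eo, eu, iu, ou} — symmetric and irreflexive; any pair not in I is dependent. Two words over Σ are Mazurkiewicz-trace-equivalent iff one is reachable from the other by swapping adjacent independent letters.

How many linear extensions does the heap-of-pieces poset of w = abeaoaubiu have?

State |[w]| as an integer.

105

0(a) covers ∅
1(b) covers 0:a
2(e) covers ∅
3(a) covers 1:b
4(o) covers 3:a
5(a) covers 4:o
6(u) covers 5:a
7(b) covers 5:a
8(i) covers 2:e, 4:o
9(u) covers 6:u
floor of heap: 0:a, 2:e
completions by unplaced set U, small U first (add the entries for U minus each lowest piece of U):
  |U|=1: {7}:1  {8}:1  {9}:1
  |U|=2: {2,8}:1  {6,9}:1  {7,8}:2  {7,9}:2  {8,9}:2
  |U|=3: {2,7,8}:3  {2,8,9}:3  {6,7,9}:3  {6,8,9}:3  {7,8,9}:6
  |U|=4: {2,6,8,9}:6  {2,7,8,9}:12  {5,6,7,9}:3  {6,7,8,9}:12
  |U|=5: {2,6,7,8,9}:30  {5,6,7,8,9}:15
  |U|=6: {2,5,6,7,8,9}:45  {4,5,6,7,8,9}:15
  |U|=7: {2,4,5,6,7,8,9}:60  {3,4,5,6,7,8,9}:15
  |U|=8: {1,3,4,5,6,7,8,9}:15  {2,3,4,5,6,7,8,9}:75
  start at 0(a): 90
  start at 2(e): 15
sum over floor = 105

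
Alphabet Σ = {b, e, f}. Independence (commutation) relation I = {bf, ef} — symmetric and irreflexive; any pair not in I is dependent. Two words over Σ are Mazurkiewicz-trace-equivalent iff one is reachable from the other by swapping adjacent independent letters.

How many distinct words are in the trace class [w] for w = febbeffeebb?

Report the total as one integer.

165

piece 0:f — minimal
piece 1:e — minimal
piece 2:b rests on {1:e}
piece 3:b rests on {2:b}
piece 4:e rests on {3:b}
piece 5:f rests on {0:f}
piece 6:f rests on {5:f}
piece 7:e rests on {4:e}
piece 8:e rests on {7:e}
piece 9:b rests on {8:e}
piece 10:b rests on {9:b}
minimal pieces: {0:f, 1:e}
ways to finish when only these pieces remain (= sum over removing one remaining piece with nothing left below it):
  1 left: {6}→1  {10}→1
  2 left: {5,6}→1  {6,10}→2  {9,10}→1
  3 left: {0,5,6}→1  {5,6,10}→3  {6,9,10}→3  {8,9,10}→1
  4 left: {0,5,6,10}→4  {5,6,9,10}→6  {6,8,9,10}→4  {7,8,9,10}→1
  5 left: {0,5,6,9,10}→10  {4,7,8,9,10}→1  {5,6,8,9,10}→10  {6,7,8,9,10}→5
  6 left: {0,5,6,8,9,10}→20  {3,4,7,8,9,10}→1  {4,6,7,8,9,10}→6  {5,6,7,8,9,10}→15
  7 left: {0,5,6,7,8,9,10}→35  {2,3,4,7,8,9,10}→1  {3,4,6,7,8,9,10}→7  {4,5,6,7,8,9,10}→21
  8 left: {0,4,5,6,7,8,9,10}→56  {1,2,3,4,7,8,9,10}→1  {2,3,4,6,7,8,9,10}→8  {3,4,5,6,7,8,9,10}→28
  9 left: {0,3,4,5,6,7,8,9,10}→84  {1,2,3,4,6,7,8,9,10}→9  {2,3,4,5,6,7,8,9,10}→36
  placing 0:f first → 45 extensions
  placing 1:e first → 120 extensions
total linear extensions = 165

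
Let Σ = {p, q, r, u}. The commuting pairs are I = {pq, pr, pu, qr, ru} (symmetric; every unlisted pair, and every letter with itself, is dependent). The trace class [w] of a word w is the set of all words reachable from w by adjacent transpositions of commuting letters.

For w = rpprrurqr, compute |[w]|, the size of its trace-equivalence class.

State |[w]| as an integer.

756

#0=r has no predecessor
#1=p has no predecessor
#2=p depends on [1:p]
#3=r depends on [0:r]
#4=r depends on [3:r]
#5=u has no predecessor
#6=r depends on [4:r]
#7=q depends on [5:u]
#8=r depends on [6:r]
sources: [0:r, 1:p, 5:u]
N(rest) = Σ N(rest − s) over sources s of rest; N(one piece) = 1:
  size 1 → [2]=1  [7]=1  [8]=1
  size 2 → [1,2]=1  [2,7]=2  [2,8]=2  [5,7]=1  [6,8]=1  [7,8]=2
  size 3 → [1,2,7]=3  [1,2,8]=3  [2,5,7]=3  [2,6,8]=3  [2,7,8]=6  [4,6,8]=1  [5,7,8]=3  [6,7,8]=3
  size 4 → [1,2,5,7]=6  [1,2,6,8]=6  [1,2,7,8]=12  [2,4,6,8]=4  [2,5,7,8]=12  [2,6,7,8]=12  [3,4,6,8]=1  [4,6,7,8]=4  [5,6,7,8]=6
  size 5 → [0,3,4,6,8]=1  [1,2,4,6,8]=10  [1,2,5,7,8]=30  [1,2,6,7,8]=30  [2,3,4,6,8]=5  [2,4,6,7,8]=20  [2,5,6,7,8]=30  [3,4,6,7,8]=5  [4,5,6,7,8]=10
  size 6 → [0,2,3,4,6,8]=6  [0,3,4,6,7,8]=6  [1,2,3,4,6,8]=15  [1,2,4,6,7,8]=60  [1,2,5,6,7,8]=90  [2,3,4,6,7,8]=30  [2,4,5,6,7,8]=60  [3,4,5,6,7,8]=15
  size 7 → [0,1,2,3,4,6,8]=21  [0,2,3,4,6,7,8]=42  [0,3,4,5,6,7,8]=21  [1,2,3,4,6,7,8]=105  [1,2,4,5,6,7,8]=210  [2,3,4,5,6,7,8]=105
  first=0(r) contributes 420
  first=1(p) contributes 168
  first=5(u) contributes 168
|[w]| = 756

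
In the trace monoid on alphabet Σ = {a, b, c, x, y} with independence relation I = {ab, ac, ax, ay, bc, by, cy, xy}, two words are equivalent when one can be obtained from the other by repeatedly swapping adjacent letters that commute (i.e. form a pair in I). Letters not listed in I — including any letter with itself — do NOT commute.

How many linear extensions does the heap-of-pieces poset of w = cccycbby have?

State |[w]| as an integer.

drop 0:c onto floor
drop 1:c onto {0:c}
drop 2:c onto {1:c}
drop 3:y onto floor
drop 4:c onto {2:c}
drop 5:b onto floor
drop 6:b onto {5:b}
drop 7:y onto {3:y}
ground layer = {0:c, 3:y, 5:b}
drop-orders for the pieces not yet dropped (sum over which currently-grounded one goes next):
  1 to go: {4} 1  {6} 1  {7} 1
  2 to go: {2,4} 1  {3,7} 1  {4,6} 2  {4,7} 2  {5,6} 1  {6,7} 2
  3 to go: {1,2,4} 1  {2,4,6} 3  {2,4,7} 3  {3,4,7} 3  {3,6,7} 3  {4,5,6} 3  {4,6,7} 6  {5,6,7} 3
  4 to go: {0,1,2,4} 1  {1,2,4,6} 4  {1,2,4,7} 4  {2,3,4,7} 6  {2,4,5,6} 6  {2,4,6,7} 12  {3,4,6,7} 12  {3,5,6,7} 6  {4,5,6,7} 12
  5 to go: {0,1,2,4,6} 5  {0,1,2,4,7} 5  {1,2,3,4,7} 10  {1,2,4,5,6} 10  {1,2,4,6,7} 20  {2,3,4,6,7} 30  {2,4,5,6,7} 30  {3,4,5,6,7} 30
  6 to go: {0,1,2,3,4,7} 15  {0,1,2,4,5,6} 15  {0,1,2,4,6,7} 30  {1,2,3,4,6,7} 60  {1,2,4,5,6,7} 60  {2,3,4,5,6,7} 90
  if 0:c drops first: 210 orders
  if 3:y drops first: 105 orders
  if 5:b drops first: 105 orders
heap linearizations: 420

420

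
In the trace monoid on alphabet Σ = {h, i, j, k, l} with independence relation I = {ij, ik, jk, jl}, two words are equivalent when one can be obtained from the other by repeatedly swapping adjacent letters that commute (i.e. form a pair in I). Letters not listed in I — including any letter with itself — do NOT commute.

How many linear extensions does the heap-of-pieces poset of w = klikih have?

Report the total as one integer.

drop 0:k onto floor
drop 1:l onto {0:k}
drop 2:i onto {1:l}
drop 3:k onto {1:l}
drop 4:i onto {2:i}
drop 5:h onto {3:k, 4:i}
ground layer = {0:k}
drop-orders for the pieces not yet dropped (sum over which currently-grounded one goes next):
  1 to go: {5} 1
  2 to go: {3,5} 1  {4,5} 1
  3 to go: {2,4,5} 1  {3,4,5} 2
  4 to go: {2,3,4,5} 3
  if 0:k drops first: 3 orders

3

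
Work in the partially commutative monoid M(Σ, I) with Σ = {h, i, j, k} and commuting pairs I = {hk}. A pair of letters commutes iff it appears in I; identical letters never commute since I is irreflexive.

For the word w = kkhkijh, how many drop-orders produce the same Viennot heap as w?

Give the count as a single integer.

4

0(k) covers ∅
1(k) covers 0:k
2(h) covers ∅
3(k) covers 1:k
4(i) covers 2:h, 3:k
5(j) covers 4:i
6(h) covers 5:j
floor of heap: 0:k, 2:h
completions by unplaced set U, small U first (add the entries for U minus each lowest piece of U):
  |U|=1: {6}:1
  |U|=2: {5,6}:1
  |U|=3: {4,5,6}:1
  |U|=4: {2,4,5,6}:1  {3,4,5,6}:1
  |U|=5: {1,3,4,5,6}:1  {2,3,4,5,6}:2
  start at 0(k): 3
  start at 2(h): 1
sum over floor = 4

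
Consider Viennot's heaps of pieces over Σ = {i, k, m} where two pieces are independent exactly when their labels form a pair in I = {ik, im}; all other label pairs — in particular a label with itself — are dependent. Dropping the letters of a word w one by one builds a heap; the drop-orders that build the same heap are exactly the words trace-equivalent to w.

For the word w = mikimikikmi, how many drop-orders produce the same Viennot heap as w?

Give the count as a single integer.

462

piece 0:m — minimal
piece 1:i — minimal
piece 2:k rests on {0:m}
piece 3:i rests on {1:i}
piece 4:m rests on {2:k}
piece 5:i rests on {3:i}
piece 6:k rests on {4:m}
piece 7:i rests on {5:i}
piece 8:k rests on {6:k}
piece 9:m rests on {8:k}
piece 10:i rests on {7:i}
minimal pieces: {0:m, 1:i}
ways to finish when only these pieces remain (= sum over removing one remaining piece with nothing left below it):
  1 left: {9}→1  {10}→1
  2 left: {7,10}→1  {8,9}→1  {9,10}→2
  3 left: {5,7,10}→1  {6,8,9}→1  {7,9,10}→3  {8,9,10}→3
  4 left: {3,5,7,10}→1  {4,6,8,9}→1  {5,7,9,10}→4  {6,8,9,10}→4  {7,8,9,10}→6
  5 left: {1,3,5,7,10}→1  {2,4,6,8,9}→1  {3,5,7,9,10}→5  {4,6,8,9,10}→5  {5,7,8,9,10}→10  {6,7,8,9,10}→10
  6 left: {0,2,4,6,8,9}→1  {1,3,5,7,9,10}→6  {2,4,6,8,9,10}→6  {3,5,7,8,9,10}→15  {4,6,7,8,9,10}→15  {5,6,7,8,9,10}→20
  7 left: {0,2,4,6,8,9,10}→7  {1,3,5,7,8,9,10}→21  {2,4,6,7,8,9,10}→21  {3,5,6,7,8,9,10}→35  {4,5,6,7,8,9,10}→35
  8 left: {0,2,4,6,7,8,9,10}→28  {1,3,5,6,7,8,9,10}→56  {2,4,5,6,7,8,9,10}→56  {3,4,5,6,7,8,9,10}→70
  9 left: {0,2,4,5,6,7,8,9,10}→84  {1,3,4,5,6,7,8,9,10}→126  {2,3,4,5,6,7,8,9,10}→126
  placing 0:m first → 252 extensions
  placing 1:i first → 210 extensions
total linear extensions = 462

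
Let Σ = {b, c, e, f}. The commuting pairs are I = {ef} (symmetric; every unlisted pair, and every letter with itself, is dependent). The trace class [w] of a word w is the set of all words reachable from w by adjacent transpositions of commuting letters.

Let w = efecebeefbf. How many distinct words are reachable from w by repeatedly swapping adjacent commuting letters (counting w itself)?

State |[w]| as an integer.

9

#0=e has no predecessor
#1=f has no predecessor
#2=e depends on [0:e]
#3=c depends on [1:f, 2:e]
#4=e depends on [3:c]
#5=b depends on [4:e]
#6=e depends on [5:b]
#7=e depends on [6:e]
#8=f depends on [5:b]
#9=b depends on [7:e, 8:f]
#10=f depends on [9:b]
sources: [0:e, 1:f]
N(rest) = Σ N(rest − s) over sources s of rest; N(one piece) = 1:
  size 1 → [10]=1
  size 2 → [9,10]=1
  size 3 → [7,9,10]=1  [8,9,10]=1
  size 4 → [6,7,9,10]=1  [7,8,9,10]=2
  size 5 → [6,7,8,9,10]=3
  size 6 → [5,6,7,8,9,10]=3
  size 7 → [4,5,6,7,8,9,10]=3
  size 8 → [3,4,5,6,7,8,9,10]=3
  size 9 → [1,3,4,5,6,7,8,9,10]=3  [2,3,4,5,6,7,8,9,10]=3
  first=0(e) contributes 6
  first=1(f) contributes 3
|[w]| = 9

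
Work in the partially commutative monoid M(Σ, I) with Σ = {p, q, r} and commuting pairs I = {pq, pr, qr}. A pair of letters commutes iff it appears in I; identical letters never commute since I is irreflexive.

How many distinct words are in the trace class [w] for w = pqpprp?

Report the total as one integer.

0(p) covers ∅
1(q) covers ∅
2(p) covers 0:p
3(p) covers 2:p
4(r) covers ∅
5(p) covers 3:p
floor of heap: 0:p, 1:q, 4:r
completions by unplaced set U, small U first (add the entries for U minus each lowest piece of U):
  |U|=1: {1}:1  {4}:1  {5}:1
  |U|=2: {1,4}:2  {1,5}:2  {3,5}:1  {4,5}:2
  |U|=3: {1,3,5}:3  {1,4,5}:6  {2,3,5}:1  {3,4,5}:3
  |U|=4: {0,2,3,5}:1  {1,2,3,5}:4  {1,3,4,5}:12  {2,3,4,5}:4
  start at 0(p): 20
  start at 1(q): 5
  start at 4(r): 5
sum over floor = 30

30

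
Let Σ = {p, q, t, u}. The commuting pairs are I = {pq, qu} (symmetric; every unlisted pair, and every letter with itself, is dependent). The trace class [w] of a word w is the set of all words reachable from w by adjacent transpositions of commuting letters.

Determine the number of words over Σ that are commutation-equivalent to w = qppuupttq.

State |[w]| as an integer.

6

drop 0:q onto floor
drop 1:p onto floor
drop 2:p onto {1:p}
drop 3:u onto {2:p}
drop 4:u onto {3:u}
drop 5:p onto {4:u}
drop 6:t onto {0:q, 5:p}
drop 7:t onto {6:t}
drop 8:q onto {7:t}
ground layer = {0:q, 1:p}
drop-orders for the pieces not yet dropped (sum over which currently-grounded one goes next):
  1 to go: {8} 1
  2 to go: {7,8} 1
  3 to go: {6,7,8} 1
  4 to go: {0,6,7,8} 1  {5,6,7,8} 1
  5 to go: {0,5,6,7,8} 2  {4,5,6,7,8} 1
  6 to go: {0,4,5,6,7,8} 3  {3,4,5,6,7,8} 1
  7 to go: {0,3,4,5,6,7,8} 4  {2,3,4,5,6,7,8} 1
  if 0:q drops first: 1 orders
  if 1:p drops first: 5 orders
heap linearizations: 6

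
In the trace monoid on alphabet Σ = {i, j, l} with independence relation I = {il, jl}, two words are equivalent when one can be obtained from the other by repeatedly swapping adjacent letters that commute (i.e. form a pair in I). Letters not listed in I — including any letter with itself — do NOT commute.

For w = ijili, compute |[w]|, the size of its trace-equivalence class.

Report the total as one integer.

5

0(i) covers ∅
1(j) covers 0:i
2(i) covers 1:j
3(l) covers ∅
4(i) covers 2:i
floor of heap: 0:i, 3:l
completions by unplaced set U, small U first (add the entries for U minus each lowest piece of U):
  |U|=1: {3}:1  {4}:1
  |U|=2: {2,4}:1  {3,4}:2
  |U|=3: {1,2,4}:1  {2,3,4}:3
  start at 0(i): 4
  start at 3(l): 1
sum over floor = 5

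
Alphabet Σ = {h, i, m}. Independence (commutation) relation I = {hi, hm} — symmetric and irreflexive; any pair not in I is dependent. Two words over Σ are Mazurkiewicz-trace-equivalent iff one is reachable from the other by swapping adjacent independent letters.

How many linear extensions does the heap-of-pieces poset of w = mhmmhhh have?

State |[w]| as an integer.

#0=m has no predecessor
#1=h has no predecessor
#2=m depends on [0:m]
#3=m depends on [2:m]
#4=h depends on [1:h]
#5=h depends on [4:h]
#6=h depends on [5:h]
sources: [0:m, 1:h]
N(rest) = Σ N(rest − s) over sources s of rest; N(one piece) = 1:
  size 1 → [3]=1  [6]=1
  size 2 → [2,3]=1  [3,6]=2  [5,6]=1
  size 3 → [0,2,3]=1  [2,3,6]=3  [3,5,6]=3  [4,5,6]=1
  size 4 → [0,2,3,6]=4  [1,4,5,6]=1  [2,3,5,6]=6  [3,4,5,6]=4
  size 5 → [0,2,3,5,6]=10  [1,3,4,5,6]=5  [2,3,4,5,6]=10
  first=0(m) contributes 15
  first=1(h) contributes 20
|[w]| = 35

35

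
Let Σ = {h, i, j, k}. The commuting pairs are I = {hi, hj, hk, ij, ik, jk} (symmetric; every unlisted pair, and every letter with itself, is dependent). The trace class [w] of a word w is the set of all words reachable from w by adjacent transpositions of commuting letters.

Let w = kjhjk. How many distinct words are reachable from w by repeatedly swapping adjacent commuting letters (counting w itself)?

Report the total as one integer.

piece 0:k — minimal
piece 1:j — minimal
piece 2:h — minimal
piece 3:j rests on {1:j}
piece 4:k rests on {0:k}
minimal pieces: {0:k, 1:j, 2:h}
ways to finish when only these pieces remain (= sum over removing one remaining piece with nothing left below it):
  1 left: {2}→1  {3}→1  {4}→1
  2 left: {0,4}→1  {1,3}→1  {2,3}→2  {2,4}→2  {3,4}→2
  3 left: {0,2,4}→3  {0,3,4}→3  {1,2,3}→3  {1,3,4}→3  {2,3,4}→6
  placing 0:k first → 12 extensions
  placing 1:j first → 12 extensions
  placing 2:h first → 6 extensions
total linear extensions = 30

30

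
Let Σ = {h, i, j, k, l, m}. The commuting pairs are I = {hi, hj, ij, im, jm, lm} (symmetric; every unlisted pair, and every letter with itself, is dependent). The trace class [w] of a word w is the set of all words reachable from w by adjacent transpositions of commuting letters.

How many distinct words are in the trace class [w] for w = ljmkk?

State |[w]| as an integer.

3

drop 0:l onto floor
drop 1:j onto {0:l}
drop 2:m onto floor
drop 3:k onto {1:j, 2:m}
drop 4:k onto {3:k}
ground layer = {0:l, 2:m}
drop-orders for the pieces not yet dropped (sum over which currently-grounded one goes next):
  1 to go: {4} 1
  2 to go: {3,4} 1
  3 to go: {1,3,4} 1  {2,3,4} 1
  if 0:l drops first: 2 orders
  if 2:m drops first: 1 orders
heap linearizations: 3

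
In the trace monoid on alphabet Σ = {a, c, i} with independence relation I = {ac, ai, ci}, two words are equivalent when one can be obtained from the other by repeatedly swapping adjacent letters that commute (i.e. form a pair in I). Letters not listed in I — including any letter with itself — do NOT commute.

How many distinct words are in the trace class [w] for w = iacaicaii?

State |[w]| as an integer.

piece 0:i — minimal
piece 1:a — minimal
piece 2:c — minimal
piece 3:a rests on {1:a}
piece 4:i rests on {0:i}
piece 5:c rests on {2:c}
piece 6:a rests on {3:a}
piece 7:i rests on {4:i}
piece 8:i rests on {7:i}
minimal pieces: {0:i, 1:a, 2:c}
ways to finish when only these pieces remain (= sum over removing one remaining piece with nothing left below it):
  1 left: {5}→1  {6}→1  {8}→1
  2 left: {2,5}→1  {3,6}→1  {5,6}→2  {5,8}→2  {6,8}→2  {7,8}→1
  3 left: {1,3,6}→1  {2,5,6}→3  {2,5,8}→3  {3,5,6}→3  {3,6,8}→3  {4,7,8}→1  {5,6,8}→6  {5,7,8}→3  {6,7,8}→3
  4 left: {0,4,7,8}→1  {1,3,5,6}→4  {1,3,6,8}→4  {2,3,5,6}→6  {2,5,6,8}→12  {2,5,7,8}→6  {3,5,6,8}→12  {3,6,7,8}→6  {4,5,7,8}→4  {4,6,7,8}→4  {5,6,7,8}→12
  5 left: {0,4,5,7,8}→5  {0,4,6,7,8}→5  {1,2,3,5,6}→10  {1,3,5,6,8}→20  {1,3,6,7,8}→10  {2,3,5,6,8}→30  {2,4,5,7,8}→10  {2,5,6,7,8}→30  {3,4,6,7,8}→10  {3,5,6,7,8}→30  {4,5,6,7,8}→20
  6 left: {0,2,4,5,7,8}→15  {0,3,4,6,7,8}→15  {0,4,5,6,7,8}→30  {1,2,3,5,6,8}→60  {1,3,4,6,7,8}→20  {1,3,5,6,7,8}→60  {2,3,5,6,7,8}→90  {2,4,5,6,7,8}→60  {3,4,5,6,7,8}→60
  7 left: {0,1,3,4,6,7,8}→35  {0,2,4,5,6,7,8}→105  {0,3,4,5,6,7,8}→105  {1,2,3,5,6,7,8}→210  {1,3,4,5,6,7,8}→140  {2,3,4,5,6,7,8}→210
  placing 0:i first → 560 extensions
  placing 1:a first → 420 extensions
  placing 2:c first → 280 extensions
total linear extensions = 1260

1260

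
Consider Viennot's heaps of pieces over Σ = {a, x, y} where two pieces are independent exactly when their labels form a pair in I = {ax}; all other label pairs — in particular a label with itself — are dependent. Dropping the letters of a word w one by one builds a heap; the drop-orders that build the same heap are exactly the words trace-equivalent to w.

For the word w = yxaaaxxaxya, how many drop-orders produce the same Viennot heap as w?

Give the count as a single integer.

70

0(y) covers ∅
1(x) covers 0:y
2(a) covers 0:y
3(a) covers 2:a
4(a) covers 3:a
5(x) covers 1:x
6(x) covers 5:x
7(a) covers 4:a
8(x) covers 6:x
9(y) covers 7:a, 8:x
10(a) covers 9:y
floor of heap: 0:y
completions by unplaced set U, small U first (add the entries for U minus each lowest piece of U):
  |U|=1: {10}:1
  |U|=2: {9,10}:1
  |U|=3: {7,9,10}:1  {8,9,10}:1
  |U|=4: {4,7,9,10}:1  {6,8,9,10}:1  {7,8,9,10}:2
  |U|=5: {3,4,7,9,10}:1  {4,7,8,9,10}:3  {5,6,8,9,10}:1  {6,7,8,9,10}:3
  |U|=6: {1,5,6,8,9,10}:1  {2,3,4,7,9,10}:1  {3,4,7,8,9,10}:4  {4,6,7,8,9,10}:6  {5,6,7,8,9,10}:4
  |U|=7: {1,5,6,7,8,9,10}:5  {2,3,4,7,8,9,10}:5  {3,4,6,7,8,9,10}:10  {4,5,6,7,8,9,10}:10
  |U|=8: {1,4,5,6,7,8,9,10}:15  {2,3,4,6,7,8,9,10}:15  {3,4,5,6,7,8,9,10}:20
  |U|=9: {1,3,4,5,6,7,8,9,10}:35  {2,3,4,5,6,7,8,9,10}:35
  start at 0(y): 70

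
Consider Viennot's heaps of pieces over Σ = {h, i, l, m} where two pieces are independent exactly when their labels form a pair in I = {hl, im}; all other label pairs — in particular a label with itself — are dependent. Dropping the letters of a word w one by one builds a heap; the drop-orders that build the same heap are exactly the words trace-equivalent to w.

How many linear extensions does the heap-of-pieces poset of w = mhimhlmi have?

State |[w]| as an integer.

8

0(m) covers ∅
1(h) covers 0:m
2(i) covers 1:h
3(m) covers 1:h
4(h) covers 2:i, 3:m
5(l) covers 2:i, 3:m
6(m) covers 4:h, 5:l
7(i) covers 4:h, 5:l
floor of heap: 0:m
completions by unplaced set U, small U first (add the entries for U minus each lowest piece of U):
  |U|=1: {6}:1  {7}:1
  |U|=2: {6,7}:2
  |U|=3: {4,6,7}:2  {5,6,7}:2
  |U|=4: {4,5,6,7}:4
  |U|=5: {2,4,5,6,7}:4  {3,4,5,6,7}:4
  |U|=6: {2,3,4,5,6,7}:8
  start at 0(m): 8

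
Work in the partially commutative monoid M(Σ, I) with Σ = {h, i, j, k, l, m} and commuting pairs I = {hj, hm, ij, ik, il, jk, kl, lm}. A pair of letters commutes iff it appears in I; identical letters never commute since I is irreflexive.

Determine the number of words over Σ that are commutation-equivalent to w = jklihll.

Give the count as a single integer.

#0=j has no predecessor
#1=k has no predecessor
#2=l depends on [0:j]
#3=i has no predecessor
#4=h depends on [1:k, 2:l, 3:i]
#5=l depends on [4:h]
#6=l depends on [5:l]
sources: [0:j, 1:k, 3:i]
N(rest) = Σ N(rest − s) over sources s of rest; N(one piece) = 1:
  size 1 → [6]=1
  size 2 → [5,6]=1
  size 3 → [4,5,6]=1
  size 4 → [1,4,5,6]=1  [2,4,5,6]=1  [3,4,5,6]=1
  size 5 → [0,2,4,5,6]=1  [1,2,4,5,6]=2  [1,3,4,5,6]=2  [2,3,4,5,6]=2
  first=0(j) contributes 6
  first=1(k) contributes 3
  first=3(i) contributes 3
|[w]| = 12

12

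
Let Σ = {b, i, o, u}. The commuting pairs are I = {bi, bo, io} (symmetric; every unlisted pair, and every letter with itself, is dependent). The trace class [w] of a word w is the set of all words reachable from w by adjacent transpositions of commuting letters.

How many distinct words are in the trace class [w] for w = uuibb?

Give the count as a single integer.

3

drop 0:u onto floor
drop 1:u onto {0:u}
drop 2:i onto {1:u}
drop 3:b onto {1:u}
drop 4:b onto {3:b}
ground layer = {0:u}
drop-orders for the pieces not yet dropped (sum over which currently-grounded one goes next):
  1 to go: {2} 1  {4} 1
  2 to go: {2,4} 2  {3,4} 1
  3 to go: {2,3,4} 3
  if 0:u drops first: 3 orders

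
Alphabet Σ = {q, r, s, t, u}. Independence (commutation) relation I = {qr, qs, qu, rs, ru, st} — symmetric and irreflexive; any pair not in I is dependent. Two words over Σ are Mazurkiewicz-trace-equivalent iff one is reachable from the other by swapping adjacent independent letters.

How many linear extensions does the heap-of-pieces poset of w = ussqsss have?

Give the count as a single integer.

7

#0=u has no predecessor
#1=s depends on [0:u]
#2=s depends on [1:s]
#3=q has no predecessor
#4=s depends on [2:s]
#5=s depends on [4:s]
#6=s depends on [5:s]
sources: [0:u, 3:q]
N(rest) = Σ N(rest − s) over sources s of rest; N(one piece) = 1:
  size 1 → [3]=1  [6]=1
  size 2 → [3,6]=2  [5,6]=1
  size 3 → [3,5,6]=3  [4,5,6]=1
  size 4 → [2,4,5,6]=1  [3,4,5,6]=4
  size 5 → [1,2,4,5,6]=1  [2,3,4,5,6]=5
  first=0(u) contributes 6
  first=3(q) contributes 1
|[w]| = 7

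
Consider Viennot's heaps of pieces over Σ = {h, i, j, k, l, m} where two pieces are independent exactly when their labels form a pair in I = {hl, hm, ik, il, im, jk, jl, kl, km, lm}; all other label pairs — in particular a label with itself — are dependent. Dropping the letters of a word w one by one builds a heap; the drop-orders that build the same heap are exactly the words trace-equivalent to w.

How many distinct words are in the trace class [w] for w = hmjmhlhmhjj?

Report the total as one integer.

220

#0=h has no predecessor
#1=m has no predecessor
#2=j depends on [0:h, 1:m]
#3=m depends on [2:j]
#4=h depends on [2:j]
#5=l has no predecessor
#6=h depends on [4:h]
#7=m depends on [3:m]
#8=h depends on [6:h]
#9=j depends on [7:m, 8:h]
#10=j depends on [9:j]
sources: [0:h, 1:m, 5:l]
N(rest) = Σ N(rest − s) over sources s of rest; N(one piece) = 1:
  size 1 → [5]=1  [10]=1
  size 2 → [5,10]=2  [9,10]=1
  size 3 → [5,9,10]=3  [7,9,10]=1  [8,9,10]=1
  size 4 → [3,7,9,10]=1  [5,7,9,10]=4  [5,8,9,10]=4  [6,8,9,10]=1  [7,8,9,10]=2
  size 5 → [3,5,7,9,10]=5  [3,7,8,9,10]=3  [4,6,8,9,10]=1  [5,6,8,9,10]=5  [5,7,8,9,10]=10  [6,7,8,9,10]=3
  size 6 → [3,5,7,8,9,10]=18  [3,6,7,8,9,10]=6  [4,5,6,8,9,10]=6  [4,6,7,8,9,10]=4  [5,6,7,8,9,10]=18
  size 7 → [3,4,6,7,8,9,10]=10  [3,5,6,7,8,9,10]=42  [4,5,6,7,8,9,10]=28
  size 8 → [2,3,4,6,7,8,9,10]=10  [3,4,5,6,7,8,9,10]=80
  size 9 → [0,2,3,4,6,7,8,9,10]=10  [1,2,3,4,6,7,8,9,10]=10  [2,3,4,5,6,7,8,9,10]=90
  first=0(h) contributes 100
  first=1(m) contributes 100
  first=5(l) contributes 20
|[w]| = 220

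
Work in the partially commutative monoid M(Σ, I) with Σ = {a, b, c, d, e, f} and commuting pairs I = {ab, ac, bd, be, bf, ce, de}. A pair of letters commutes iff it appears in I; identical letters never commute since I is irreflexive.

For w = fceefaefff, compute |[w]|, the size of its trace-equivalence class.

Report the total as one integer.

drop 0:f onto floor
drop 1:c onto {0:f}
drop 2:e onto {0:f}
drop 3:e onto {2:e}
drop 4:f onto {1:c, 3:e}
drop 5:a onto {4:f}
drop 6:e onto {5:a}
drop 7:f onto {6:e}
drop 8:f onto {7:f}
drop 9:f onto {8:f}
ground layer = {0:f}
drop-orders for the pieces not yet dropped (sum over which currently-grounded one goes next):
  1 to go: {9} 1
  2 to go: {8,9} 1
  3 to go: {7,8,9} 1
  4 to go: {6,7,8,9} 1
  5 to go: {5,6,7,8,9} 1
  6 to go: {4,5,6,7,8,9} 1
  7 to go: {1,4,5,6,7,8,9} 1  {3,4,5,6,7,8,9} 1
  8 to go: {1,3,4,5,6,7,8,9} 2  {2,3,4,5,6,7,8,9} 1
  if 0:f drops first: 3 orders

3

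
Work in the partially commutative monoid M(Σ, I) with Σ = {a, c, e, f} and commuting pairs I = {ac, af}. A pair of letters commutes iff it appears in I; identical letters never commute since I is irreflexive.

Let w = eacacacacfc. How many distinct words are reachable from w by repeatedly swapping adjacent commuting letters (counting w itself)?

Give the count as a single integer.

0(e) covers ∅
1(a) covers 0:e
2(c) covers 0:e
3(a) covers 1:a
4(c) covers 2:c
5(a) covers 3:a
6(c) covers 4:c
7(a) covers 5:a
8(c) covers 6:c
9(f) covers 8:c
10(c) covers 9:f
floor of heap: 0:e
completions by unplaced set U, small U first (add the entries for U minus each lowest piece of U):
  |U|=1: {7}:1  {10}:1
  |U|=2: {5,7}:1  {7,10}:2  {9,10}:1
  |U|=3: {3,5,7}:1  {5,7,10}:3  {7,9,10}:3  {8,9,10}:1
  |U|=4: {1,3,5,7}:1  {3,5,7,10}:4  {5,7,9,10}:6  {6,8,9,10}:1  {7,8,9,10}:4
  |U|=5: {1,3,5,7,10}:5  {3,5,7,9,10}:10  {4,6,8,9,10}:1  {5,7,8,9,10}:10  {6,7,8,9,10}:5
  |U|=6: {1,3,5,7,9,10}:15  {2,4,6,8,9,10}:1  {3,5,7,8,9,10}:20  {4,6,7,8,9,10}:6  {5,6,7,8,9,10}:15
  |U|=7: {1,3,5,7,8,9,10}:35  {2,4,6,7,8,9,10}:7  {3,5,6,7,8,9,10}:35  {4,5,6,7,8,9,10}:21
  |U|=8: {1,3,5,6,7,8,9,10}:70  {2,4,5,6,7,8,9,10}:28  {3,4,5,6,7,8,9,10}:56
  |U|=9: {1,3,4,5,6,7,8,9,10}:126  {2,3,4,5,6,7,8,9,10}:84
  start at 0(e): 210

210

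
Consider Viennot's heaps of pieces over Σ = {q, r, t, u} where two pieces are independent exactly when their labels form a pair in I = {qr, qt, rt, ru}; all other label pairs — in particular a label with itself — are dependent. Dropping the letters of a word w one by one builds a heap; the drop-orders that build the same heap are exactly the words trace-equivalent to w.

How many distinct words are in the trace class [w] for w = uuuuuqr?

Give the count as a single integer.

7

0(u) covers ∅
1(u) covers 0:u
2(u) covers 1:u
3(u) covers 2:u
4(u) covers 3:u
5(q) covers 4:u
6(r) covers ∅
floor of heap: 0:u, 6:r
completions by unplaced set U, small U first (add the entries for U minus each lowest piece of U):
  |U|=1: {5}:1  {6}:1
  |U|=2: {4,5}:1  {5,6}:2
  |U|=3: {3,4,5}:1  {4,5,6}:3
  |U|=4: {2,3,4,5}:1  {3,4,5,6}:4
  |U|=5: {1,2,3,4,5}:1  {2,3,4,5,6}:5
  start at 0(u): 6
  start at 6(r): 1
sum over floor = 7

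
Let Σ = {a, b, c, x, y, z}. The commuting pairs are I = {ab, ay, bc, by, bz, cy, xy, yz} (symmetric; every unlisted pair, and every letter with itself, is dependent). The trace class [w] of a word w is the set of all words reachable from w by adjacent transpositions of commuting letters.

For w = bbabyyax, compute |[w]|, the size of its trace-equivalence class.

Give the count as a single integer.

280

drop 0:b onto floor
drop 1:b onto {0:b}
drop 2:a onto floor
drop 3:b onto {1:b}
drop 4:y onto floor
drop 5:y onto {4:y}
drop 6:a onto {2:a}
drop 7:x onto {3:b, 6:a}
ground layer = {0:b, 2:a, 4:y}
drop-orders for the pieces not yet dropped (sum over which currently-grounded one goes next):
  1 to go: {5} 1  {7} 1
  2 to go: {3,7} 1  {4,5} 1  {5,7} 2  {6,7} 1
  3 to go: {1,3,7} 1  {2,6,7} 1  {3,5,7} 3  {3,6,7} 2  {4,5,7} 3  {5,6,7} 3
  4 to go: {0,1,3,7} 1  {1,3,5,7} 4  {1,3,6,7} 3  {2,3,6,7} 3  {2,5,6,7} 4  {3,4,5,7} 6  {3,5,6,7} 8  {4,5,6,7} 6
  5 to go: {0,1,3,5,7} 5  {0,1,3,6,7} 4  {1,2,3,6,7} 6  {1,3,4,5,7} 10  {1,3,5,6,7} 15  {2,3,5,6,7} 15  {2,4,5,6,7} 10  {3,4,5,6,7} 20
  6 to go: {0,1,2,3,6,7} 10  {0,1,3,4,5,7} 15  {0,1,3,5,6,7} 24  {1,2,3,5,6,7} 36  {1,3,4,5,6,7} 45  {2,3,4,5,6,7} 45
  if 0:b drops first: 126 orders
  if 2:a drops first: 84 orders
  if 4:y drops first: 70 orders
heap linearizations: 280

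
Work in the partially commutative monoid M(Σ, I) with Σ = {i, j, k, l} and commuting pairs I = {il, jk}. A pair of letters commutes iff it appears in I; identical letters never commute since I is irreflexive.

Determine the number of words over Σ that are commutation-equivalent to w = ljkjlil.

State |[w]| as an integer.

0(l) covers ∅
1(j) covers 0:l
2(k) covers 0:l
3(j) covers 1:j
4(l) covers 2:k, 3:j
5(i) covers 2:k, 3:j
6(l) covers 4:l
floor of heap: 0:l
completions by unplaced set U, small U first (add the entries for U minus each lowest piece of U):
  |U|=1: {5}:1  {6}:1
  |U|=2: {4,6}:1  {5,6}:2
  |U|=3: {4,5,6}:3
  |U|=4: {2,4,5,6}:3  {3,4,5,6}:3
  |U|=5: {1,3,4,5,6}:3  {2,3,4,5,6}:6
  start at 0(l): 9

9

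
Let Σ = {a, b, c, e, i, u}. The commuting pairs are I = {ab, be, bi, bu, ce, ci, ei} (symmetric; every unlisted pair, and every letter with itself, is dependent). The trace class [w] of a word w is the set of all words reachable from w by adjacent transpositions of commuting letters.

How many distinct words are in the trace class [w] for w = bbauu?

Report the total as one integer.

#0=b has no predecessor
#1=b depends on [0:b]
#2=a has no predecessor
#3=u depends on [2:a]
#4=u depends on [3:u]
sources: [0:b, 2:a]
N(rest) = Σ N(rest − s) over sources s of rest; N(one piece) = 1:
  size 1 → [1]=1  [4]=1
  size 2 → [0,1]=1  [1,4]=2  [3,4]=1
  size 3 → [0,1,4]=3  [1,3,4]=3  [2,3,4]=1
  first=0(b) contributes 4
  first=2(a) contributes 6
|[w]| = 10

10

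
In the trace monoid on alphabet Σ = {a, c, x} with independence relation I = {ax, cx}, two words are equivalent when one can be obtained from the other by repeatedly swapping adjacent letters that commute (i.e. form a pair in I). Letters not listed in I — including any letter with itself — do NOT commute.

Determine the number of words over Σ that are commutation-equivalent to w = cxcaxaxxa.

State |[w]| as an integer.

126

drop 0:c onto floor
drop 1:x onto floor
drop 2:c onto {0:c}
drop 3:a onto {2:c}
drop 4:x onto {1:x}
drop 5:a onto {3:a}
drop 6:x onto {4:x}
drop 7:x onto {6:x}
drop 8:a onto {5:a}
ground layer = {0:c, 1:x}
drop-orders for the pieces not yet dropped (sum over which currently-grounded one goes next):
  1 to go: {7} 1  {8} 1
  2 to go: {5,8} 1  {6,7} 1  {7,8} 2
  3 to go: {3,5,8} 1  {4,6,7} 1  {5,7,8} 3  {6,7,8} 3
  4 to go: {1,4,6,7} 1  {2,3,5,8} 1  {3,5,7,8} 4  {4,6,7,8} 4  {5,6,7,8} 6
  5 to go: {0,2,3,5,8} 1  {1,4,6,7,8} 5  {2,3,5,7,8} 5  {3,5,6,7,8} 10  {4,5,6,7,8} 10
  6 to go: {0,2,3,5,7,8} 6  {1,4,5,6,7,8} 15  {2,3,5,6,7,8} 15  {3,4,5,6,7,8} 20
  7 to go: {0,2,3,5,6,7,8} 21  {1,3,4,5,6,7,8} 35  {2,3,4,5,6,7,8} 35
  if 0:c drops first: 70 orders
  if 1:x drops first: 56 orders
heap linearizations: 126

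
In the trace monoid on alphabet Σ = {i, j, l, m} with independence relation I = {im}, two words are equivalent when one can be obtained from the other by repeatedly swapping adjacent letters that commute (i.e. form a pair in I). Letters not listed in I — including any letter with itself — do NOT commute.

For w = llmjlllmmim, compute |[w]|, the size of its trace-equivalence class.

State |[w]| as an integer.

4

drop 0:l onto floor
drop 1:l onto {0:l}
drop 2:m onto {1:l}
drop 3:j onto {2:m}
drop 4:l onto {3:j}
drop 5:l onto {4:l}
drop 6:l onto {5:l}
drop 7:m onto {6:l}
drop 8:m onto {7:m}
drop 9:i onto {6:l}
drop 10:m onto {8:m}
ground layer = {0:l}
drop-orders for the pieces not yet dropped (sum over which currently-grounded one goes next):
  1 to go: {9} 1  {10} 1
  2 to go: {8,10} 1  {9,10} 2
  3 to go: {7,8,10} 1  {8,9,10} 3
  4 to go: {7,8,9,10} 4
  5 to go: {6,7,8,9,10} 4
  6 to go: {5,6,7,8,9,10} 4
  7 to go: {4,5,6,7,8,9,10} 4
  8 to go: {3,4,5,6,7,8,9,10} 4
  9 to go: {2,3,4,5,6,7,8,9,10} 4
  if 0:l drops first: 4 orders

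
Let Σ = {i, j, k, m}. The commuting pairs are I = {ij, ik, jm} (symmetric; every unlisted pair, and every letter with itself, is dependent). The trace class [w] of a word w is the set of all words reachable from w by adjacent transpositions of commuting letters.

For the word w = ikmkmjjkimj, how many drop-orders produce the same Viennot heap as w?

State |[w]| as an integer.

42

drop 0:i onto floor
drop 1:k onto floor
drop 2:m onto {0:i, 1:k}
drop 3:k onto {2:m}
drop 4:m onto {3:k}
drop 5:j onto {3:k}
drop 6:j onto {5:j}
drop 7:k onto {4:m, 6:j}
drop 8:i onto {4:m}
drop 9:m onto {7:k, 8:i}
drop 10:j onto {7:k}
ground layer = {0:i, 1:k}
drop-orders for the pieces not yet dropped (sum over which currently-grounded one goes next):
  1 to go: {9} 1  {10} 1
  2 to go: {8,9} 1  {9,10} 2
  3 to go: {7,9,10} 2  {8,9,10} 3
  4 to go: {6,7,9,10} 2  {7,8,9,10} 5
  5 to go: {4,7,8,9,10} 5  {5,6,7,9,10} 2  {6,7,8,9,10} 7
  6 to go: {4,6,7,8,9,10} 12  {5,6,7,8,9,10} 9
  7 to go: {4,5,6,7,8,9,10} 21
  8 to go: {3,4,5,6,7,8,9,10} 21
  9 to go: {2,3,4,5,6,7,8,9,10} 21
  if 0:i drops first: 21 orders
  if 1:k drops first: 21 orders
heap linearizations: 42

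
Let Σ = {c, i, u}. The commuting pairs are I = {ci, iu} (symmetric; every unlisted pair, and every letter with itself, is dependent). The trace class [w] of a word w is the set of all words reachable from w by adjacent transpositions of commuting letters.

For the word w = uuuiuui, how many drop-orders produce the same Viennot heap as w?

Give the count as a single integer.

piece 0:u — minimal
piece 1:u rests on {0:u}
piece 2:u rests on {1:u}
piece 3:i — minimal
piece 4:u rests on {2:u}
piece 5:u rests on {4:u}
piece 6:i rests on {3:i}
minimal pieces: {0:u, 3:i}
ways to finish when only these pieces remain (= sum over removing one remaining piece with nothing left below it):
  1 left: {5}→1  {6}→1
  2 left: {3,6}→1  {4,5}→1  {5,6}→2
  3 left: {2,4,5}→1  {3,5,6}→3  {4,5,6}→3
  4 left: {1,2,4,5}→1  {2,4,5,6}→4  {3,4,5,6}→6
  5 left: {0,1,2,4,5}→1  {1,2,4,5,6}→5  {2,3,4,5,6}→10
  placing 0:u first → 15 extensions
  placing 3:i first → 6 extensions
total linear extensions = 21

21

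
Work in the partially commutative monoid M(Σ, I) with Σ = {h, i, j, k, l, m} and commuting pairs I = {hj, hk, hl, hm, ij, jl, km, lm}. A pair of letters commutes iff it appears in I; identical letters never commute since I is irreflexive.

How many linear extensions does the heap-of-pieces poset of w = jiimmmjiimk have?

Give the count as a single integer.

piece 0:j — minimal
piece 1:i — minimal
piece 2:i rests on {1:i}
piece 3:m rests on {0:j, 2:i}
piece 4:m rests on {3:m}
piece 5:m rests on {4:m}
piece 6:j rests on {5:m}
piece 7:i rests on {5:m}
piece 8:i rests on {7:i}
piece 9:m rests on {6:j, 8:i}
piece 10:k rests on {6:j, 8:i}
minimal pieces: {0:j, 1:i}
ways to finish when only these pieces remain (= sum over removing one remaining piece with nothing left below it):
  1 left: {9}→1  {10}→1
  2 left: {9,10}→2
  3 left: {6,9,10}→2  {8,9,10}→2
  4 left: {6,8,9,10}→4  {7,8,9,10}→2
  5 left: {6,7,8,9,10}→6
  6 left: {5,6,7,8,9,10}→6
  7 left: {4,5,6,7,8,9,10}→6
  8 left: {3,4,5,6,7,8,9,10}→6
  9 left: {0,3,4,5,6,7,8,9,10}→6  {2,3,4,5,6,7,8,9,10}→6
  placing 0:j first → 6 extensions
  placing 1:i first → 12 extensions
total linear extensions = 18

18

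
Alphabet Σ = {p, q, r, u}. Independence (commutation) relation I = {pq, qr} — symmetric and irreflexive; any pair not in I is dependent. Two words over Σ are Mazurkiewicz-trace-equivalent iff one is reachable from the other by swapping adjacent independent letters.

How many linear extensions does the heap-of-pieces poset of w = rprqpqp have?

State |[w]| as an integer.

21

piece 0:r — minimal
piece 1:p rests on {0:r}
piece 2:r rests on {1:p}
piece 3:q — minimal
piece 4:p rests on {2:r}
piece 5:q rests on {3:q}
piece 6:p rests on {4:p}
minimal pieces: {0:r, 3:q}
ways to finish when only these pieces remain (= sum over removing one remaining piece with nothing left below it):
  1 left: {5}→1  {6}→1
  2 left: {3,5}→1  {4,6}→1  {5,6}→2
  3 left: {2,4,6}→1  {3,5,6}→3  {4,5,6}→3
  4 left: {1,2,4,6}→1  {2,4,5,6}→4  {3,4,5,6}→6
  5 left: {0,1,2,4,6}→1  {1,2,4,5,6}→5  {2,3,4,5,6}→10
  placing 0:r first → 15 extensions
  placing 3:q first → 6 extensions
total linear extensions = 21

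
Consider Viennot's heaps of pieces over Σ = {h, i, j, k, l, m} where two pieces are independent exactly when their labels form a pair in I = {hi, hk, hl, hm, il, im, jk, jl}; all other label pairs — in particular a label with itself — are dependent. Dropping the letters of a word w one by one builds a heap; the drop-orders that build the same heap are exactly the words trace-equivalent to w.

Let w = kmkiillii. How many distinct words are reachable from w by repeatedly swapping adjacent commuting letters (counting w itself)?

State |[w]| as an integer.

15

piece 0:k — minimal
piece 1:m rests on {0:k}
piece 2:k rests on {1:m}
piece 3:i rests on {2:k}
piece 4:i rests on {3:i}
piece 5:l rests on {2:k}
piece 6:l rests on {5:l}
piece 7:i rests on {4:i}
piece 8:i rests on {7:i}
minimal pieces: {0:k}
ways to finish when only these pieces remain (= sum over removing one remaining piece with nothing left below it):
  1 left: {6}→1  {8}→1
  2 left: {5,6}→1  {6,8}→2  {7,8}→1
  3 left: {4,7,8}→1  {5,6,8}→3  {6,7,8}→3
  4 left: {3,4,7,8}→1  {4,6,7,8}→4  {5,6,7,8}→6
  5 left: {3,4,6,7,8}→5  {4,5,6,7,8}→10
  6 left: {3,4,5,6,7,8}→15
  7 left: {2,3,4,5,6,7,8}→15
  placing 0:k first → 15 extensions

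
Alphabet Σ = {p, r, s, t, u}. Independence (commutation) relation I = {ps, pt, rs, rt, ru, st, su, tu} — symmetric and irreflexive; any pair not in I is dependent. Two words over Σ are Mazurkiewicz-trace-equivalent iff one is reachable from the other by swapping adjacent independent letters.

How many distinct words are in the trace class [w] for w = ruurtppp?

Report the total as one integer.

0(r) covers ∅
1(u) covers ∅
2(u) covers 1:u
3(r) covers 0:r
4(t) covers ∅
5(p) covers 2:u, 3:r
6(p) covers 5:p
7(p) covers 6:p
floor of heap: 0:r, 1:u, 4:t
completions by unplaced set U, small U first (add the entries for U minus each lowest piece of U):
  |U|=1: {4}:1  {7}:1
  |U|=2: {4,7}:2  {6,7}:1
  |U|=3: {4,6,7}:3  {5,6,7}:1
  |U|=4: {2,5,6,7}:1  {3,5,6,7}:1  {4,5,6,7}:4
  |U|=5: {0,3,5,6,7}:1  {1,2,5,6,7}:1  {2,3,5,6,7}:2  {2,4,5,6,7}:5  {3,4,5,6,7}:5
  |U|=6: {0,2,3,5,6,7}:3  {0,3,4,5,6,7}:6  {1,2,3,5,6,7}:3  {1,2,4,5,6,7}:6  {2,3,4,5,6,7}:12
  start at 0(r): 21
  start at 1(u): 21
  start at 4(t): 6
sum over floor = 48

48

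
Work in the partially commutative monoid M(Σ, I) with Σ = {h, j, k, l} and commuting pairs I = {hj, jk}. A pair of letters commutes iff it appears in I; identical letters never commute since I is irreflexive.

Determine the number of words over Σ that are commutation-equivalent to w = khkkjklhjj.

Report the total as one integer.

18

piece 0:k — minimal
piece 1:h rests on {0:k}
piece 2:k rests on {1:h}
piece 3:k rests on {2:k}
piece 4:j — minimal
piece 5:k rests on {3:k}
piece 6:l rests on {4:j, 5:k}
piece 7:h rests on {6:l}
piece 8:j rests on {6:l}
piece 9:j rests on {8:j}
minimal pieces: {0:k, 4:j}
ways to finish when only these pieces remain (= sum over removing one remaining piece with nothing left below it):
  1 left: {7}→1  {9}→1
  2 left: {7,9}→2  {8,9}→1
  3 left: {7,8,9}→3
  4 left: {6,7,8,9}→3
  5 left: {4,6,7,8,9}→3  {5,6,7,8,9}→3
  6 left: {3,5,6,7,8,9}→3  {4,5,6,7,8,9}→6
  7 left: {2,3,5,6,7,8,9}→3  {3,4,5,6,7,8,9}→9
  8 left: {1,2,3,5,6,7,8,9}→3  {2,3,4,5,6,7,8,9}→12
  placing 0:k first → 15 extensions
  placing 4:j first → 3 extensions
total linear extensions = 18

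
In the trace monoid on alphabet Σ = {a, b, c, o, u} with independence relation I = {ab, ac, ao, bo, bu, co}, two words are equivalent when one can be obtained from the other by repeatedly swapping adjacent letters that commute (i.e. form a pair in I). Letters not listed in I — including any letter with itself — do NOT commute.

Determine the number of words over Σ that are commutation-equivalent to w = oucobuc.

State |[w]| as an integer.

5

piece 0:o — minimal
piece 1:u rests on {0:o}
piece 2:c rests on {1:u}
piece 3:o rests on {1:u}
piece 4:b rests on {2:c}
piece 5:u rests on {2:c, 3:o}
piece 6:c rests on {4:b, 5:u}
minimal pieces: {0:o}
ways to finish when only these pieces remain (= sum over removing one remaining piece with nothing left below it):
  1 left: {6}→1
  2 left: {4,6}→1  {5,6}→1
  3 left: {3,5,6}→1  {4,5,6}→2
  4 left: {2,4,5,6}→2  {3,4,5,6}→3
  5 left: {2,3,4,5,6}→5
  placing 0:o first → 5 extensions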